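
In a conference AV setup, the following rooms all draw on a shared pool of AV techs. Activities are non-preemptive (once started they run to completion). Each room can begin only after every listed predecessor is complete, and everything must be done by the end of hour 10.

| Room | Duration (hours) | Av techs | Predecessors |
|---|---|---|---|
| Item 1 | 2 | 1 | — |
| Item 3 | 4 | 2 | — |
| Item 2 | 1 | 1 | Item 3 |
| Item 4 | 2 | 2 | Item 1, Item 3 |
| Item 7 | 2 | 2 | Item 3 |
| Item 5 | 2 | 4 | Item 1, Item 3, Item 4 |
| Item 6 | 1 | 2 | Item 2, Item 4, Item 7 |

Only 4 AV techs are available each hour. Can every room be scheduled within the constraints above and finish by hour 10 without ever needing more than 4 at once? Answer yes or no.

Schedule Item 1@1, Item 3@1, Item 2@5, Item 4@5, Item 7@6, Item 5@8, Item 6@10: h1:3  h2:3  h3:2  h4:2  h5:3  h6:4  h7:2  h8:4  h9:4  h10:2 — peak 4 ≤ 4.

yes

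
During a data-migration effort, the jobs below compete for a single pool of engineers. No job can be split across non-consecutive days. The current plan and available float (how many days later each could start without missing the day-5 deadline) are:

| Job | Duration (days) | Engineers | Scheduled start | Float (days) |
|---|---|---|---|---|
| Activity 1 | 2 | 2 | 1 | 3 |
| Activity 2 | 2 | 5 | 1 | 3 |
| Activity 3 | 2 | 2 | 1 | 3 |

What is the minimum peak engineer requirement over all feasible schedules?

Early-start (Activity 1@1, Activity 2@1, Activity 3@1) gives peak 9: d1:9  d2:9  d3:0  d4:0  d5:0.
Shift Activity 2→3.
Schedule Activity 1@1, Activity 2@3, Activity 3@1: d1:4  d2:4  d3:5  d4:5  d5:0 — peak 5.

5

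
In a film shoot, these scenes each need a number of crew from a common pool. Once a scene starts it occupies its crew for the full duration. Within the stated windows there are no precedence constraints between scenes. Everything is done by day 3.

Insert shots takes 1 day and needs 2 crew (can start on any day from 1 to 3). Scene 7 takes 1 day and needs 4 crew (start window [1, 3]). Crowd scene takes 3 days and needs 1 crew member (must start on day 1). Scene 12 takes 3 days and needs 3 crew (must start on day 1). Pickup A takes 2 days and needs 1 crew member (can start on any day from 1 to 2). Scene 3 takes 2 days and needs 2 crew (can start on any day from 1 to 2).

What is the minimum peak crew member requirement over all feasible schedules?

9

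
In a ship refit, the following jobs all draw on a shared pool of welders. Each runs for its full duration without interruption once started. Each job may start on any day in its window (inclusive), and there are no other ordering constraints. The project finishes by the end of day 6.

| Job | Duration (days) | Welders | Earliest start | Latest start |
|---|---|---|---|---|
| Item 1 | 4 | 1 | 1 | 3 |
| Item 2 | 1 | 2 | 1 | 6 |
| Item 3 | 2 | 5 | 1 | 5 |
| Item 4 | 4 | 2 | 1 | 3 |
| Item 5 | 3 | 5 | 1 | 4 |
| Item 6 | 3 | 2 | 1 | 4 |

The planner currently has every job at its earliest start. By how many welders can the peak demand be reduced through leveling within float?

9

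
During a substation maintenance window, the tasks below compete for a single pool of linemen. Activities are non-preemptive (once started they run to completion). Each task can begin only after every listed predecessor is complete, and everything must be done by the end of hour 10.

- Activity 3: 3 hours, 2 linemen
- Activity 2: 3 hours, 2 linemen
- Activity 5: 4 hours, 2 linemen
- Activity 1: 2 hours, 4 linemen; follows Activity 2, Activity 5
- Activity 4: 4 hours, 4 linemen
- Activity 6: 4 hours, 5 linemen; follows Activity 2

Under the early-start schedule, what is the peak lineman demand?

11

Early-start schedule: Activity 3@1, Activity 2@1, Activity 5@1, Activity 1@5, Activity 4@1, Activity 6@4.
Load per hour: hour 1: 10, hour 2: 10, hour 3: 10, hour 4: 11, hour 5: 9, hour 6: 9, hour 7: 5, hour 8: 0, hour 9: 0, hour 10: 0.
Peak is 11.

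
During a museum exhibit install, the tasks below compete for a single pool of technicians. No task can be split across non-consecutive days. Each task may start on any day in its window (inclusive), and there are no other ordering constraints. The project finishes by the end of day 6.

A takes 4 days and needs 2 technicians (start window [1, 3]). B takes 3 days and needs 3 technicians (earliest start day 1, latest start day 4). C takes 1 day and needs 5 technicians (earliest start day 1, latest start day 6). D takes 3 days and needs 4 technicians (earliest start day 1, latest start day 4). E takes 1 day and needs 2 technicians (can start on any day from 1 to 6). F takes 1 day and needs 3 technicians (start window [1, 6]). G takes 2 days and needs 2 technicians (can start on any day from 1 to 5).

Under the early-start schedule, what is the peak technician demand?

Early-start schedule: A@1, B@1, C@1, D@1, E@1, F@1, G@1.
Load per day: day 1: 21, day 2: 11, day 3: 9, day 4: 2, day 5: 0, day 6: 0.
Peak is 21.

21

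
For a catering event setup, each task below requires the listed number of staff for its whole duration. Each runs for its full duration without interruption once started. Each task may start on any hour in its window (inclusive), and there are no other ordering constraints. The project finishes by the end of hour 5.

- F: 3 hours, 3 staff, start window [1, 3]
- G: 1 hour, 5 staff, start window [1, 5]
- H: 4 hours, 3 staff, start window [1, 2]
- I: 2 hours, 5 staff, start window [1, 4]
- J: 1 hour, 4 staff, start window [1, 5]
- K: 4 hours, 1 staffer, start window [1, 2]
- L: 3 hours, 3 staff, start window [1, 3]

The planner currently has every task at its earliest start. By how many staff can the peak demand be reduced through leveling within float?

Early-start peak: h1:24  h2:15  h3:10  h4:4  h5:0 ⇒ 24.
Leveled (F@1, G@1, H@1, I@4, J@2, K@1, L@3): h1:12  h2:11  h3:10  h4:12  h5:8 ⇒ 12.
Reduction 24 − 12 = 12.

12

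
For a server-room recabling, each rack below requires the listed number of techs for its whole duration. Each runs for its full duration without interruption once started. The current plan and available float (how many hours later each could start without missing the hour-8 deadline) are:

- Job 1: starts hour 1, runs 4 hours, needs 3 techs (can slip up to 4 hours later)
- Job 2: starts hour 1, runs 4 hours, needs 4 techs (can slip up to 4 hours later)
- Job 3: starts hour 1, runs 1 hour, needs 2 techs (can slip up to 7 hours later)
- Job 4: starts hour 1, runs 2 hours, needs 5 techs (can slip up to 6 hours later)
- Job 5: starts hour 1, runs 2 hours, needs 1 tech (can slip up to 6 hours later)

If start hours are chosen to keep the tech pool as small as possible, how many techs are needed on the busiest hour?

7

Early-start (Job 1@1, Job 2@1, Job 3@1, Job 4@1, Job 5@1) gives peak 15: h1:15  h2:13  h3:7  h4:7  h5:0  h6:0  h7:0  h8:0.
Shift Job 3→5, Job 4→5, Job 5→6.
Schedule Job 1@1, Job 2@1, Job 3@5, Job 4@5, Job 5@6: h1:7  h2:7  h3:7  h4:7  h5:7  h6:6  h7:1  h8:0 — peak 7.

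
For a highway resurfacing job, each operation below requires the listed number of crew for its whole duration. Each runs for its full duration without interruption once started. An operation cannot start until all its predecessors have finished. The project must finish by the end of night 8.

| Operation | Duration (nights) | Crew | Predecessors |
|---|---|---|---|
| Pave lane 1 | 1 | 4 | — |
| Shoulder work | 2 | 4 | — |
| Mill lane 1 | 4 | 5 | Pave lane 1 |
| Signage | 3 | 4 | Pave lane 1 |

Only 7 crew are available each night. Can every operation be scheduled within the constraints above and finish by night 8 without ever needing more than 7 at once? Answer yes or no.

no

The minimum achievable peak is 8; 7 < 8, so no feasible schedule stays within the cap.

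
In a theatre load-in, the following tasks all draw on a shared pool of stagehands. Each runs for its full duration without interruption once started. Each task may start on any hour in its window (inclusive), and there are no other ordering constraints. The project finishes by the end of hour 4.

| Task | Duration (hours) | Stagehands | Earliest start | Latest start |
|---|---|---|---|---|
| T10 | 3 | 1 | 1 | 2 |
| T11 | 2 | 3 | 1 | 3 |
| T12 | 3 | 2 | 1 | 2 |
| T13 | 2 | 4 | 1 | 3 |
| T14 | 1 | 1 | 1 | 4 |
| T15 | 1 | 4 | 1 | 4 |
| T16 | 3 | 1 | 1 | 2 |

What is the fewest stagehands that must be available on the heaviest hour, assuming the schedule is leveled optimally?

8

Early-start (T10@1, T11@1, T12@1, T13@1, T14@1, T15@1, T16@1) gives peak 16: h1:16  h2:11  h3:4  h4:0.
Shift T13→3, T15→4.
Schedule T10@1, T11@1, T12@1, T13@3, T14@1, T15@4, T16@1: h1:8  h2:7  h3:8  h4:8 — peak 8.
Total stagehand-hours = 31 over 4 hours ⇒ peak ≥ ⌈31/4⌉ = 8, so 8 is optimal.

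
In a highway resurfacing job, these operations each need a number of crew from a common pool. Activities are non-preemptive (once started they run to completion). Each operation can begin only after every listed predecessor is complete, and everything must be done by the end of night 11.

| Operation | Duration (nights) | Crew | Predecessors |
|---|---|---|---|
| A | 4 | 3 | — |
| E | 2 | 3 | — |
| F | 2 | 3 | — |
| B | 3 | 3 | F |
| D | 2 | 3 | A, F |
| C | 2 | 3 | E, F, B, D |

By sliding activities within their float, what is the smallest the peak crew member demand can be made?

Early-start (A@1, E@1, F@1, B@3, D@5, C@7) gives peak 9: n1:9  n2:9  n3:6  n4:6  n5:6  n6:3  n7:3  n8:3  n9:0  n10:0  n11:0.
Shift F→3, B→5, C→8.
Schedule A@1, E@1, F@3, B@5, D@5, C@8: n1:6  n2:6  n3:6  n4:6  n5:6  n6:6  n7:3  n8:3  n9:3  n10:0  n11:0 — peak 6.

6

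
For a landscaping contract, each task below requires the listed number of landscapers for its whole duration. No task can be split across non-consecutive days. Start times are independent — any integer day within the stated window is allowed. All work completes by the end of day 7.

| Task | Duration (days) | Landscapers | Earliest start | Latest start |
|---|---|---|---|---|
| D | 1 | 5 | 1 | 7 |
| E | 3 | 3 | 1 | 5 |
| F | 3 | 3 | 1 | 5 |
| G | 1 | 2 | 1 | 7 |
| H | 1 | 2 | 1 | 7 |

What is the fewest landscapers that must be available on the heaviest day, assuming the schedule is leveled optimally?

5

Early-start (D@1, E@1, F@1, G@1, H@1) gives peak 15: d1:15  d2:6  d3:6  d4:0  d5:0  d6:0  d7:0.
Shift E→2, F→5, G→2, H→3.
Schedule D@1, E@2, F@5, G@2, H@3: d1:5  d2:5  d3:5  d4:3  d5:3  d6:3  d7:3 — peak 5.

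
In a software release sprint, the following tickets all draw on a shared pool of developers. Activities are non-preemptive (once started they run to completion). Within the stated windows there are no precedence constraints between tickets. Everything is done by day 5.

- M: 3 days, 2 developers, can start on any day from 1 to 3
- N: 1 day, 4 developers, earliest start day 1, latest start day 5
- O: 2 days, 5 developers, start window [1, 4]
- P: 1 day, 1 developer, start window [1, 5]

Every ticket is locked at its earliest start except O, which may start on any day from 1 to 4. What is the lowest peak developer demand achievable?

O@1: d1:12  d2:7  d3:2  d4:0  d5:0 → peak 12
O@2: d1:7  d2:7  d3:7  d4:0  d5:0 → peak 7
O@3: d1:7  d2:2  d3:7  d4:5  d5:0 → peak 7
O@4: d1:7  d2:2  d3:2  d4:5  d5:5 → peak 7
Best is O@2, peak 7.

7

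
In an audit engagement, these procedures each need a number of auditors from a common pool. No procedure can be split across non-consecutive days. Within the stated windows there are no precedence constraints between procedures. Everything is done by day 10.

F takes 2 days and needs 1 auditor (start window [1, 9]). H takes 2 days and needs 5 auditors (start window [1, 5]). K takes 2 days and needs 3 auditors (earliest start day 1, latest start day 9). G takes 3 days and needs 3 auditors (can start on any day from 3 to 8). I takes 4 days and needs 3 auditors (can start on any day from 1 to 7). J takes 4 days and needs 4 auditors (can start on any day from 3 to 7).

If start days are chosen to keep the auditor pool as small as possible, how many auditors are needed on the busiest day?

Early-start (F@1, H@1, K@1, G@3, I@1, J@3) gives peak 12: d1:12  d2:12  d3:10  d4:10  d5:7  d6:4  d7:0  d8:0  d9:0  d10:0.
Shift K→3, I→5, J→6.
Schedule F@1, H@1, K@3, G@3, I@5, J@6: d1:6  d2:6  d3:6  d4:6  d5:6  d6:7  d7:7  d8:7  d9:4  d10:0 — peak 7.

7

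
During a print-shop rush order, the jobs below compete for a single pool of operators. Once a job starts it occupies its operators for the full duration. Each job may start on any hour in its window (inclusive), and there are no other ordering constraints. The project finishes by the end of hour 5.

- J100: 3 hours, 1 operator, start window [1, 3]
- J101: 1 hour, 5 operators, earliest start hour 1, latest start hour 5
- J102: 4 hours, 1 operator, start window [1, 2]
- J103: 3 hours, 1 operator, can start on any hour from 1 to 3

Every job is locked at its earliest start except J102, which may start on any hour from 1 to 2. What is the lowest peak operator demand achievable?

7

J102@1: h1:8  h2:3  h3:3  h4:1  h5:0 → peak 8
J102@2: h1:7  h2:3  h3:3  h4:1  h5:1 → peak 7
Best is J102@2, peak 7.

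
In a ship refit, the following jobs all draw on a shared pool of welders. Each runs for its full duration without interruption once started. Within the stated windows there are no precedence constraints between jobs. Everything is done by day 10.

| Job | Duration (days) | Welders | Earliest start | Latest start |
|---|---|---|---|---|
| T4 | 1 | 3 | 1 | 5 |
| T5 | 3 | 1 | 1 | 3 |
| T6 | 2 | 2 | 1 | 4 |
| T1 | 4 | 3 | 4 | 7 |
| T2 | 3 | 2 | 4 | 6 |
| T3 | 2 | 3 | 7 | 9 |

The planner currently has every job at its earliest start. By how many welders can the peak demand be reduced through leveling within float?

Early-start peak: d1:6  d2:3  d3:1  d4:5  d5:5  d6:5  d7:6  d8:3  d9:0  d10:0 ⇒ 6.
Leveled (T4@1, T5@1, T6@2, T1@4, T2@4, T3@8): d1:4  d2:3  d3:3  d4:5  d5:5  d6:5  d7:3  d8:3  d9:3  d10:0 ⇒ 5.
Reduction 6 − 5 = 1.

1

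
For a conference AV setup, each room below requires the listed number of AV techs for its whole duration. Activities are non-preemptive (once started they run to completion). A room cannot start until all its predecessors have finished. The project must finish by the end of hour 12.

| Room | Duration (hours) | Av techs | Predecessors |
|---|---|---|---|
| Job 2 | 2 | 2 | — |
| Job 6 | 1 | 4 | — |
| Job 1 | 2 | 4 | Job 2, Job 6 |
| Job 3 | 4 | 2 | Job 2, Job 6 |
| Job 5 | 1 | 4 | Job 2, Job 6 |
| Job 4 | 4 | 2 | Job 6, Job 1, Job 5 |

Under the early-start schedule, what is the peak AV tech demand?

10

Early-start schedule: Job 2@1, Job 6@1, Job 1@3, Job 3@3, Job 5@3, Job 4@5.
Load per hour: hour 1: 6, hour 2: 2, hour 3: 10, hour 4: 6, hour 5: 4, hour 6: 4, hour 7: 2, hour 8: 2, hour 9: 0, hour 10: 0, hour 11: 0, hour 12: 0.
Peak is 10.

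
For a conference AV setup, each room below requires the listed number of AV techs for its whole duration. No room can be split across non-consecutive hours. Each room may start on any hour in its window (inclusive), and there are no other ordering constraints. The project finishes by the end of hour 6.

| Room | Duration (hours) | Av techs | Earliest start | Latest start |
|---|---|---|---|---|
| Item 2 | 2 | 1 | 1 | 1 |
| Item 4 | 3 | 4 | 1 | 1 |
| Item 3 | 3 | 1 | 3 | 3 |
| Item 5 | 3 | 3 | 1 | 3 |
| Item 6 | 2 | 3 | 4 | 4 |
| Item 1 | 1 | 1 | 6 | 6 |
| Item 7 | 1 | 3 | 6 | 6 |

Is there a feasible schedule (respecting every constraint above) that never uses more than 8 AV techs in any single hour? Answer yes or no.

yes

Schedule Item 2@1, Item 4@1, Item 3@3, Item 5@1, Item 6@4, Item 1@6, Item 7@6: h1:8  h2:8  h3:8  h4:4  h5:4  h6:4 — peak 8 ≤ 8.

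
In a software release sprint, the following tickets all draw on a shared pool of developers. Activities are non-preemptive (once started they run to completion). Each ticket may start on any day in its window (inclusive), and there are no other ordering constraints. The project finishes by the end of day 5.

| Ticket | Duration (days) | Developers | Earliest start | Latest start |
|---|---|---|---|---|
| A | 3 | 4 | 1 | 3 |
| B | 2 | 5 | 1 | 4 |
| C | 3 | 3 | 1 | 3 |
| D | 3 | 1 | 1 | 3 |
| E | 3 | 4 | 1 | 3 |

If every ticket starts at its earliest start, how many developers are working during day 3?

12

At early start, day 3 has: A, C, D, E.
Demand: 4 + 3 + 1 + 4 = 12.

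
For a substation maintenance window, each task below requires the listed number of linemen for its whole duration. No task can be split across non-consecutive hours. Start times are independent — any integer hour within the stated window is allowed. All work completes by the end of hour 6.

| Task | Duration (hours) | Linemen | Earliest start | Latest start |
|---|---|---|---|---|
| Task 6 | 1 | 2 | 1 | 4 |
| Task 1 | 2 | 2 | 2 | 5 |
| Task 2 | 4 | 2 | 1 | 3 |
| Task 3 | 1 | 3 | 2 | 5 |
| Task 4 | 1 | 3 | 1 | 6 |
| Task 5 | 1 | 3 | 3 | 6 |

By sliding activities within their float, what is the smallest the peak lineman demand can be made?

5

Early-start (Task 6@1, Task 1@2, Task 2@1, Task 3@2, Task 4@1, Task 5@3) gives peak 7: h1:7  h2:7  h3:7  h4:2  h5:0  h6:0.
Shift Task 3→4, Task 4→5, Task 5→6.
Schedule Task 6@1, Task 1@2, Task 2@1, Task 3@4, Task 4@5, Task 5@6: h1:4  h2:4  h3:4  h4:5  h5:3  h6:3 — peak 5.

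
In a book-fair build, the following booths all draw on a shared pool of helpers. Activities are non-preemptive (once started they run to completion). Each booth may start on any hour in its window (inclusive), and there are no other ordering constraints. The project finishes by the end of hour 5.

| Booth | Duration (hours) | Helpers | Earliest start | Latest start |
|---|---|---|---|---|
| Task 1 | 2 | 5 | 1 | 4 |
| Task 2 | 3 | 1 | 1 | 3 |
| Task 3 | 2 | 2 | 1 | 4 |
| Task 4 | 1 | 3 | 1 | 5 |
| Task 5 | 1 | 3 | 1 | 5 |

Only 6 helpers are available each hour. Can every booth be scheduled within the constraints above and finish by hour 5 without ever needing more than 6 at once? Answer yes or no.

Schedule Task 1@1, Task 2@1, Task 3@3, Task 4@3, Task 5@4: h1:6  h2:6  h3:6  h4:5  h5:0 — peak 6 ≤ 6.

yes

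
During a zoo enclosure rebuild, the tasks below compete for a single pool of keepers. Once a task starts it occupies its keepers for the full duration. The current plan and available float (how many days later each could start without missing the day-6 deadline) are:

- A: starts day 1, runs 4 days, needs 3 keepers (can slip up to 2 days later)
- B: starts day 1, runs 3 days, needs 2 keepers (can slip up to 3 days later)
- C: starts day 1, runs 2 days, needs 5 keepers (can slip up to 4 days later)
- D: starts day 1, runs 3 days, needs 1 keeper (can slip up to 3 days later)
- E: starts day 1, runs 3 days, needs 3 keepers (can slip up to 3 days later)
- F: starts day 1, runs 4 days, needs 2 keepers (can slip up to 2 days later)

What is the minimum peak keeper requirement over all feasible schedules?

8

Early-start (A@1, B@1, C@1, D@1, E@1, F@1) gives peak 16: d1:16  d2:16  d3:11  d4:5  d5:0  d6:0.
Shift C→5, E→4.
Schedule A@1, B@1, C@5, D@1, E@4, F@1: d1:8  d2:8  d3:8  d4:8  d5:8  d6:8 — peak 8.
Total keeper-days = 48 over 6 days ⇒ peak ≥ ⌈48/6⌉ = 8, so 8 is optimal.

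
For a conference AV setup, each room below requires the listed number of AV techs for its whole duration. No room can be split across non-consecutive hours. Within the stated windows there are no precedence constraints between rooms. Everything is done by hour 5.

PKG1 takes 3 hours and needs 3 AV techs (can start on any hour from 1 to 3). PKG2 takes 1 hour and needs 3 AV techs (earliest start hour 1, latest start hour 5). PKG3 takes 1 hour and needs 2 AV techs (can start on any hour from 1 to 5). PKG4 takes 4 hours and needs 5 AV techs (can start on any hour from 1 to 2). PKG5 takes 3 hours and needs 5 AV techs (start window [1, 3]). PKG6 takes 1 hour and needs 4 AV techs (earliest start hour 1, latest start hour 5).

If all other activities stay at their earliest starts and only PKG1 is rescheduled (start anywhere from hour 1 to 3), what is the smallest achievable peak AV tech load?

PKG1@1: h1:22  h2:13  h3:13  h4:5  h5:0 → peak 22
PKG1@2: h1:19  h2:13  h3:13  h4:8  h5:0 → peak 19
PKG1@3: h1:19  h2:10  h3:13  h4:8  h5:3 → peak 19
Best is PKG1@2, peak 19.

19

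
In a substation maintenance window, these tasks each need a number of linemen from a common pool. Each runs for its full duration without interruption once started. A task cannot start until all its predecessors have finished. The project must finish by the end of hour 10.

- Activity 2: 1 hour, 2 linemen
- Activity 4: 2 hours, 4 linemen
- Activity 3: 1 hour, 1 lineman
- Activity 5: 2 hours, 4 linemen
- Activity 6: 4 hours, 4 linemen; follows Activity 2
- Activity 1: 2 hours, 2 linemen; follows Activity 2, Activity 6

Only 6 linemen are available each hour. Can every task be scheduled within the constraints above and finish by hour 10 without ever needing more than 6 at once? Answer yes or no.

Schedule Activity 2@1, Activity 4@1, Activity 3@2, Activity 5@3, Activity 6@5, Activity 1@9: h1:6  h2:5  h3:4  h4:4  h5:4  h6:4  h7:4  h8:4  h9:2  h10:2 — peak 6 ≤ 6.

yes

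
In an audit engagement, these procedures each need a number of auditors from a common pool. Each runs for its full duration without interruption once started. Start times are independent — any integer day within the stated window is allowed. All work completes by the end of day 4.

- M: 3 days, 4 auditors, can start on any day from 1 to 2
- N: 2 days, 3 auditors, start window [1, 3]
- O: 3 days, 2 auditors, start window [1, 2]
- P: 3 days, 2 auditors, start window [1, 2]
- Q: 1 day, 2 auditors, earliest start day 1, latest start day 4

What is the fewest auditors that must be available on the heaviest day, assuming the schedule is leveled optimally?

Early-start (M@1, N@1, O@1, P@1, Q@1) gives peak 13: d1:13  d2:11  d3:8  d4:0.
Shift Q→3.
Schedule M@1, N@1, O@1, P@1, Q@3: d1:11  d2:11  d3:10  d4:0 — peak 11.

11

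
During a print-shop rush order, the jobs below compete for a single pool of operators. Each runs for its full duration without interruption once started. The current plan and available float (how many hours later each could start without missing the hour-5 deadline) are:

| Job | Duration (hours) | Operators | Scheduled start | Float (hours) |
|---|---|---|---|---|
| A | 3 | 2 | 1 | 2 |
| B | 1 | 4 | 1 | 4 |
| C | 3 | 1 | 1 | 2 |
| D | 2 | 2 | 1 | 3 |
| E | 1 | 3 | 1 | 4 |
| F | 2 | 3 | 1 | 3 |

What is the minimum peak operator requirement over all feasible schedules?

6

Early-start (A@1, B@1, C@1, D@1, E@1, F@1) gives peak 15: h1:15  h2:8  h3:3  h4:0  h5:0.
Shift C→2, D→2, E→5, F→4.
Schedule A@1, B@1, C@2, D@2, E@5, F@4: h1:6  h2:5  h3:5  h4:4  h5:6 — peak 6.
Total operator-hours = 26 over 5 hours ⇒ peak ≥ ⌈26/5⌉ = 6, so 6 is optimal.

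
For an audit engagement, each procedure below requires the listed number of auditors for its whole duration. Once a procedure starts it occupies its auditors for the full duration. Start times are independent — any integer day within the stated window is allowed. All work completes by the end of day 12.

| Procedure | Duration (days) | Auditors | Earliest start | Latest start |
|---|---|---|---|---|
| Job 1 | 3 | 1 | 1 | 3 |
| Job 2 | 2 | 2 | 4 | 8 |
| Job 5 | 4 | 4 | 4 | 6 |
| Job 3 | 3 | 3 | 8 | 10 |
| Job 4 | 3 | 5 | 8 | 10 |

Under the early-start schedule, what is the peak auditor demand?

Early-start schedule: Job 1@1, Job 2@4, Job 5@4, Job 3@8, Job 4@8.
Load per day: day 1: 1, day 2: 1, day 3: 1, day 4: 6, day 5: 6, day 6: 4, day 7: 4, day 8: 8, day 9: 8, day 10: 8, day 11: 0, day 12: 0.
Peak is 8.

8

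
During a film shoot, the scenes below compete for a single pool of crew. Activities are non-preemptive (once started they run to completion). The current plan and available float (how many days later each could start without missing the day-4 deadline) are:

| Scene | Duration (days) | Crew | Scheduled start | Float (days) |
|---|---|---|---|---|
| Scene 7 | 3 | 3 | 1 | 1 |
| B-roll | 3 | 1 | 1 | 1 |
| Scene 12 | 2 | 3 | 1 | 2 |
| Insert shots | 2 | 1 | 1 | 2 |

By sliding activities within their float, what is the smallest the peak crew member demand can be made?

7

Early-start (Scene 7@1, B-roll@1, Scene 12@1, Insert shots@1) gives peak 8: d1:8  d2:8  d3:4  d4:0.
Shift Insert shots→3.
Schedule Scene 7@1, B-roll@1, Scene 12@1, Insert shots@3: d1:7  d2:7  d3:5  d4:1 — peak 7.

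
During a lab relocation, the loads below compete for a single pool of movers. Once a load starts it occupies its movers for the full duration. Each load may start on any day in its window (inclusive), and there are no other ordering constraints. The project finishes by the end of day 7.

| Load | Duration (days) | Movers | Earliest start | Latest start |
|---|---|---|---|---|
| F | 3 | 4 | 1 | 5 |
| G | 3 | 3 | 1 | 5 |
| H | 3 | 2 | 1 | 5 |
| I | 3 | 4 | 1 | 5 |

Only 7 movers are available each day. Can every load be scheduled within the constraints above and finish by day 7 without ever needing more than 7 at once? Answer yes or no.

yes

Schedule F@1, G@1, H@4, I@4: d1:7  d2:7  d3:7  d4:6  d5:6  d6:6  d7:0 — peak 7 ≤ 7.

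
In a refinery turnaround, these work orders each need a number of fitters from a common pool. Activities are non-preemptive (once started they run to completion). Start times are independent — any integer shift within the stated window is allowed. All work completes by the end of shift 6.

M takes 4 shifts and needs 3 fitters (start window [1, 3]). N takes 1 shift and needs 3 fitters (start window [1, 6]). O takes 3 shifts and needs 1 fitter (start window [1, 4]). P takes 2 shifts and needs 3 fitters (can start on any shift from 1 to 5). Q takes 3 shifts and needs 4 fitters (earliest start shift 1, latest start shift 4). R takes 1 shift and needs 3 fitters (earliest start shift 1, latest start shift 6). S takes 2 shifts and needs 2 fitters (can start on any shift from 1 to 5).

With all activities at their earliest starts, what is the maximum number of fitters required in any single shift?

Early-start schedule: M@1, N@1, O@1, P@1, Q@1, R@1, S@1.
Load per shift: shift 1: 19, shift 2: 13, shift 3: 8, shift 4: 3, shift 5: 0, shift 6: 0.
Peak is 19.

19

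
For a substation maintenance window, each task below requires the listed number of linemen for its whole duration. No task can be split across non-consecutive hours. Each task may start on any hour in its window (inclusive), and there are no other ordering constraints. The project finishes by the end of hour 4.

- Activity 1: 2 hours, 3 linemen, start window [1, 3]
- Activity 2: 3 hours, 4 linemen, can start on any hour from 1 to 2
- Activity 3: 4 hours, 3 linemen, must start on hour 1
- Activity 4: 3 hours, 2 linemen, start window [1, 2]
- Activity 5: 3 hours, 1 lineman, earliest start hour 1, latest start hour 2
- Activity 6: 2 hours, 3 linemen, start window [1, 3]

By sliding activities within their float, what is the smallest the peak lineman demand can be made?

13

Early-start (Activity 1@1, Activity 2@1, Activity 3@1, Activity 4@1, Activity 5@1, Activity 6@1) gives peak 16: h1:16  h2:16  h3:10  h4:3.
Shift Activity 6→3.
Schedule Activity 1@1, Activity 2@1, Activity 3@1, Activity 4@1, Activity 5@1, Activity 6@3: h1:13  h2:13  h3:13  h4:6 — peak 13.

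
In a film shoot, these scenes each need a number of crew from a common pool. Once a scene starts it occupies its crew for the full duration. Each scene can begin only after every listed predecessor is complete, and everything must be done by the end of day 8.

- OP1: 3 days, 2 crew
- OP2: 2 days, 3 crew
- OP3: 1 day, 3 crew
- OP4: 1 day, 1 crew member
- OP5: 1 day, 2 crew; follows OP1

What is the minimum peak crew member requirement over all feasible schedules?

Early-start (OP1@1, OP2@1, OP3@1, OP4@1, OP5@4) gives peak 9: d1:9  d2:5  d3:2  d4:2  d5:0  d6:0  d7:0  d8:0.
Shift OP2→4, OP3→6, OP5→7.
Schedule OP1@1, OP2@4, OP3@6, OP4@1, OP5@7: d1:3  d2:2  d3:2  d4:3  d5:3  d6:3  d7:2  d8:0 — peak 3.
Total crew member-days = 18 over 8 days ⇒ peak ≥ ⌈18/8⌉ = 3, so 3 is optimal.

3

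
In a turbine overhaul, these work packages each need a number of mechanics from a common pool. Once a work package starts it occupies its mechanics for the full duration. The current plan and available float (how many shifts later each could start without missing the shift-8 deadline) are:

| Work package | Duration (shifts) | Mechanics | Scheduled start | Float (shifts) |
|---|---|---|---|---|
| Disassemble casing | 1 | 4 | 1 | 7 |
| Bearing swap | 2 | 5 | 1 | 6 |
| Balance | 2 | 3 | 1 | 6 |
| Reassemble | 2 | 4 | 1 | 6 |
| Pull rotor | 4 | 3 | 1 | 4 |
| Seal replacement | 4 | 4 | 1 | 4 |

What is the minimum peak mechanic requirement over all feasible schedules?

8

Early-start (Disassemble casing@1, Bearing swap@1, Balance@1, Reassemble@1, Pull rotor@1, Seal replacement@1) gives peak 23: s1:23  s2:19  s3:7  s4:7  s5:0  s6:0  s7:0  s8:0.
Shift Bearing swap→2, Reassemble→7, Pull rotor→3, Seal replacement→4.
Schedule Disassemble casing@1, Bearing swap@2, Balance@1, Reassemble@7, Pull rotor@3, Seal replacement@4: s1:7  s2:8  s3:8  s4:7  s5:7  s6:7  s7:8  s8:4 — peak 8.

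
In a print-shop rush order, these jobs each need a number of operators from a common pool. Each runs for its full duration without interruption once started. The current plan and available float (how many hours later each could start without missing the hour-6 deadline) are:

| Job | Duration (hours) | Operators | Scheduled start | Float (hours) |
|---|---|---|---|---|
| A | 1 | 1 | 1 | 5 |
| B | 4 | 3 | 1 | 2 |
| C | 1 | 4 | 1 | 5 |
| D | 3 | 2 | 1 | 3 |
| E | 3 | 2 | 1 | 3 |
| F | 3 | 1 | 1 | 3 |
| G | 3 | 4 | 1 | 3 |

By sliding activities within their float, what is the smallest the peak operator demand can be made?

Early-start (A@1, B@1, C@1, D@1, E@1, F@1, G@1) gives peak 17: h1:17  h2:12  h3:12  h4:3  h5:0  h6:0.
Shift C→5, F→2, G→4.
Schedule A@1, B@1, C@5, D@1, E@1, F@2, G@4: h1:8  h2:8  h3:8  h4:8  h5:8  h6:4 — peak 8.
Total operator-hours = 44 over 6 hours ⇒ peak ≥ ⌈44/6⌉ = 8, so 8 is optimal.

8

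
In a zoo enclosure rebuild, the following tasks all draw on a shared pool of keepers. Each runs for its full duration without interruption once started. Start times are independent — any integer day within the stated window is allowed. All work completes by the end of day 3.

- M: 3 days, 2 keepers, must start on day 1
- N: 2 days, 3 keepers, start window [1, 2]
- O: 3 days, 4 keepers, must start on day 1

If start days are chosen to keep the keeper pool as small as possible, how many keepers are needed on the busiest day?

9

Schedule M@1, N@1, O@1: d1:9  d2:9  d3:6 — peak 9.
No arrangement of the 2 feasible schedules does better.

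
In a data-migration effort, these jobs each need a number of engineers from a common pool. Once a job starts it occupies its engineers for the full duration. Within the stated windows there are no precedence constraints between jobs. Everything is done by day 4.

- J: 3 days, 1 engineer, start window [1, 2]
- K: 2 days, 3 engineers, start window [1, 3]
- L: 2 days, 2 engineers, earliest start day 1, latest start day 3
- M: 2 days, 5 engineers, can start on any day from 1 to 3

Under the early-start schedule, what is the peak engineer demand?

11

Early-start schedule: J@1, K@1, L@1, M@1.
Load per day: day 1: 11, day 2: 11, day 3: 1, day 4: 0.
Peak is 11.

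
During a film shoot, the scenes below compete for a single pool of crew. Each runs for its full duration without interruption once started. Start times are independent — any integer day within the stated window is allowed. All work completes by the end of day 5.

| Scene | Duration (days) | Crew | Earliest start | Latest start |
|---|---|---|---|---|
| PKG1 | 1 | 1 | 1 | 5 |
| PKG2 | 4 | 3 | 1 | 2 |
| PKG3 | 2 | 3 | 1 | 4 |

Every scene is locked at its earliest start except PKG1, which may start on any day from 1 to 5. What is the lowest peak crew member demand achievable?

PKG1@1: d1:7  d2:6  d3:3  d4:3  d5:0 → peak 7
PKG1@2: d1:6  d2:7  d3:3  d4:3  d5:0 → peak 7
PKG1@3: d1:6  d2:6  d3:4  d4:3  d5:0 → peak 6
PKG1@4: d1:6  d2:6  d3:3  d4:4  d5:0 → peak 6
PKG1@5: d1:6  d2:6  d3:3  d4:3  d5:1 → peak 6
Best is PKG1@3, peak 6.

6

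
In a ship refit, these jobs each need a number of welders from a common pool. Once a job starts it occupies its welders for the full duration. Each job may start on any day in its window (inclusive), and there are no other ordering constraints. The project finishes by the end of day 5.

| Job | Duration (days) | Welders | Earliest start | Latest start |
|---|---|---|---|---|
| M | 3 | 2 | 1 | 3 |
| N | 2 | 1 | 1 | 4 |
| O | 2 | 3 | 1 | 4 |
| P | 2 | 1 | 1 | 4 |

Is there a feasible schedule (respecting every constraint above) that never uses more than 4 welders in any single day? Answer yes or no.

yes

Schedule M@1, N@1, O@4, P@1: d1:4  d2:4  d3:2  d4:3  d5:3 — peak 4 ≤ 4.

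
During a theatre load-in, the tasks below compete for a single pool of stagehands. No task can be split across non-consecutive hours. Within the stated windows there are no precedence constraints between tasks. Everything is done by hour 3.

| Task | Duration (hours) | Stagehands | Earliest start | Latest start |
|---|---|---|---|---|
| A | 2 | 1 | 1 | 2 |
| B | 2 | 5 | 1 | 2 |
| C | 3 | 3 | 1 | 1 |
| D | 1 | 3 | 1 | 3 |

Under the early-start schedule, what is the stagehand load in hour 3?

3

At early start, hour 3 has: C.
Demand: 3 = 3.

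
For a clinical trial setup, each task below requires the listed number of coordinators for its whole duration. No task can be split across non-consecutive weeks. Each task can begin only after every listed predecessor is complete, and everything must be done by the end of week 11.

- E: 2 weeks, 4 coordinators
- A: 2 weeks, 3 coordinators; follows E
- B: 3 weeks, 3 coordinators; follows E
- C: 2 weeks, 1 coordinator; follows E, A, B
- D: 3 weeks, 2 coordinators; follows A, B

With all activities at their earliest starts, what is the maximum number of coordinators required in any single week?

6

Early-start schedule: E@1, A@3, B@3, C@6, D@6.
Load per week: week 1: 4, week 2: 4, week 3: 6, week 4: 6, week 5: 3, week 6: 3, week 7: 3, week 8: 2, week 9: 0, week 10: 0, week 11: 0.
Peak is 6.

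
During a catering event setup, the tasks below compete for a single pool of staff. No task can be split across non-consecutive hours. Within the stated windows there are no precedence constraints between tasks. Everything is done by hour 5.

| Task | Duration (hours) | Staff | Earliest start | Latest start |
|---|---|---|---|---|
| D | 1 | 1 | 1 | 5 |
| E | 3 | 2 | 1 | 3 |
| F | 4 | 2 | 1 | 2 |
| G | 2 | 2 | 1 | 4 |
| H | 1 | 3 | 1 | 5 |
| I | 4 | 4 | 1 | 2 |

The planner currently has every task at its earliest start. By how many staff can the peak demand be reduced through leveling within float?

Early-start peak: h1:14  h2:10  h3:8  h4:6  h5:0 ⇒ 14.
Leveled (D@1, E@1, F@1, G@4, H@1, I@2): h1:8  h2:8  h3:8  h4:8  h5:6 ⇒ 8.
Reduction 14 − 8 = 6.

6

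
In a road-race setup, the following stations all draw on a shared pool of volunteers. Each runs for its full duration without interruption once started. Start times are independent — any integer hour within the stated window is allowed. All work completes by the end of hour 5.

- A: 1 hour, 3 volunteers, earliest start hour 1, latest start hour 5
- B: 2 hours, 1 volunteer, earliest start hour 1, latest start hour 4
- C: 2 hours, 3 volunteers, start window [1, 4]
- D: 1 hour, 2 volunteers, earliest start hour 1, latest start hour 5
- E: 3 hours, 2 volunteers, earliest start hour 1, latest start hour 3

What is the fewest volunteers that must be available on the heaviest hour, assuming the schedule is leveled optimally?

Early-start (A@1, B@1, C@1, D@1, E@1) gives peak 11: h1:11  h2:6  h3:2  h4:0  h5:0.
Shift C→2, D→4, E→3.
Schedule A@1, B@1, C@2, D@4, E@3: h1:4  h2:4  h3:5  h4:4  h5:2 — peak 5.

5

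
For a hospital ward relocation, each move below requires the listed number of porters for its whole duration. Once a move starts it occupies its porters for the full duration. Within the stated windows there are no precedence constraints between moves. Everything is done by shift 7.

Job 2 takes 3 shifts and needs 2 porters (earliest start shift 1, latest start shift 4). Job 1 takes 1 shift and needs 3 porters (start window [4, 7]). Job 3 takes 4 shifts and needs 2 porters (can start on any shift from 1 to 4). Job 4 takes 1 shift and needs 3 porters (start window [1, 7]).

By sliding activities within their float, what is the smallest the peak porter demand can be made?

4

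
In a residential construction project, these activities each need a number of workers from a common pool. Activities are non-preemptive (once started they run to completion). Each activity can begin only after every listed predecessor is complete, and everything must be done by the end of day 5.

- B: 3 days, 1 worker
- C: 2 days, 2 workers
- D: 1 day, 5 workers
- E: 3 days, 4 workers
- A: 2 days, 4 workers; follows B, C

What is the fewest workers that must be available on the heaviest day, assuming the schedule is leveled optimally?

8

Early-start (B@1, C@1, D@1, E@1, A@4) gives peak 12: d1:12  d2:7  d3:5  d4:4  d5:4.
Shift E→2.
Schedule B@1, C@1, D@1, E@2, A@4: d1:8  d2:7  d3:5  d4:8  d5:4 — peak 8.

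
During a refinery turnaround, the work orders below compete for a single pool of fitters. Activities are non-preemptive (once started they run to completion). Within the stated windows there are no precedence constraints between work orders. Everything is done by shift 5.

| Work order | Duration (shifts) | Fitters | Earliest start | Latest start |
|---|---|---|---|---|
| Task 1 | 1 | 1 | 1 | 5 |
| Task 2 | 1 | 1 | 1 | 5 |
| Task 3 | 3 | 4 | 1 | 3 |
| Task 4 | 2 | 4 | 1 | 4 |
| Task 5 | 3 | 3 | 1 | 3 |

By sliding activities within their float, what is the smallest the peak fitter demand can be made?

7

Early-start (Task 1@1, Task 2@1, Task 3@1, Task 4@1, Task 5@1) gives peak 13: s1:13  s2:11  s3:7  s4:0  s5:0.
Shift Task 4→4, Task 5→2.
Schedule Task 1@1, Task 2@1, Task 3@1, Task 4@4, Task 5@2: s1:6  s2:7  s3:7  s4:7  s5:4 — peak 7.
Total fitter-shifts = 31 over 5 shifts ⇒ peak ≥ ⌈31/5⌉ = 7, so 7 is optimal.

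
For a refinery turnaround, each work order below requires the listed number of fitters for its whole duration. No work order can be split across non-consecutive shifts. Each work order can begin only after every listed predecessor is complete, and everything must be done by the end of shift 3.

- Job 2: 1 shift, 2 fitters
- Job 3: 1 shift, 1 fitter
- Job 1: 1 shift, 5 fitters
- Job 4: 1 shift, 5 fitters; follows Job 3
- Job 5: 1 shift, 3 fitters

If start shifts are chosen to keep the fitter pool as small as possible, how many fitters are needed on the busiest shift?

6

Early-start (Job 2@1, Job 3@1, Job 1@1, Job 4@2, Job 5@1) gives peak 11: s1:11  s2:5  s3:0.
Shift Job 1→2, Job 4→3.
Schedule Job 2@1, Job 3@1, Job 1@2, Job 4@3, Job 5@1: s1:6  s2:5  s3:5 — peak 6.
Total fitter-shifts = 16 over 3 shifts ⇒ peak ≥ ⌈16/3⌉ = 6, so 6 is optimal.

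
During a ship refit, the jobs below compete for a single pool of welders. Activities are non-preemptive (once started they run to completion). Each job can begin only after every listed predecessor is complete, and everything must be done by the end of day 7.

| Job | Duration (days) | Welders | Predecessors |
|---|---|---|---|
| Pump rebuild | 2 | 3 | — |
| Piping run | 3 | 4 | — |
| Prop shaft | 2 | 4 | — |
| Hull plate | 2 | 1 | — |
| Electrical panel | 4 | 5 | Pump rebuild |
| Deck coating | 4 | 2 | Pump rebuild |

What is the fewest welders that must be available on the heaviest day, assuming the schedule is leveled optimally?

Early-start (Pump rebuild@1, Piping run@1, Prop shaft@1, Hull plate@1, Electrical panel@3, Deck coating@3) gives peak 12: d1:12  d2:12  d3:11  d4:7  d5:7  d6:7  d7:0.
Shift Hull plate→3, Deck coating→4.
Schedule Pump rebuild@1, Piping run@1, Prop shaft@1, Hull plate@3, Electrical panel@3, Deck coating@4: d1:11  d2:11  d3:10  d4:8  d5:7  d6:7  d7:2 — peak 11.

11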